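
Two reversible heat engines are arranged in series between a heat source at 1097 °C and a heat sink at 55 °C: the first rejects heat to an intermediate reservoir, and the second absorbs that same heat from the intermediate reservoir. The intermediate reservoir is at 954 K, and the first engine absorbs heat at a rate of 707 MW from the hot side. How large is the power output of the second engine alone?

T_H = 1097 °C → 1097 + 273.15 = 1370.15 K.
T_C = 55 °C → 55 + 273.15 = 328.15 K.
Heat entering the second stage: Q_m = Q_H·(T_m/T_H) = 707 × 954.00/1370.15 = 492 MW.
Second-stage efficiency η₂ = 1 − T_C/T_m = 1 − 328.15/954.00 = 0.6560, so W₂ = η₂·Q_m = 323 MW.

Ẇ₂ ≈ 323 MW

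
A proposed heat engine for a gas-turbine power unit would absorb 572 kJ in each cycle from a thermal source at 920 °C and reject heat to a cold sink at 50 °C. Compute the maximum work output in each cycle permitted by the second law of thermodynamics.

T_H = 920 °C → 920 + 273.15 = 1193.15 K.
T_C = 50 °C → 50 + 273.15 = 323.15 K.
No engine can exceed the Carnot limit: η_max = 1 − T_C/T_H = 1 − 323.15/1193.15 = 0.7292.
W_max = η_max · Q_H = 0.7292 × 572 = 417.1 kJ.

W_max ≈ 417.1 kJ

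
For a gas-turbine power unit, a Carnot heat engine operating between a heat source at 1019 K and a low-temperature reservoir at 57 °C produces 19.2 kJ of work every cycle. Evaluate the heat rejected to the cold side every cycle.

T_C = 57 °C → 57 + 273.15 = 330.15 K.
Since the cycle is reversible, η = 1 − T_C/T_H = 1 − 330.15/1019.00 = 0.6760.
Since Q_C/Q_H = T_C/T_H and Q_H = W/η, Q_C = W·T_C/(T_H − T_C) = 19.2 × 330.15/688.85 = 9.20 kJ.

Q_C ≈ 9.20 kJ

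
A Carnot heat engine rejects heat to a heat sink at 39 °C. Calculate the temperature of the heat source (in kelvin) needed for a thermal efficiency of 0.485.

T_C = 39 °C → 39 + 273.15 = 312.15 K.
From η = 1 − T_C/T_H, solving for T_H gives T_H = T_C/(1 − η) = 312.15/(1 − 0.485) = 606 K.

T_H ≈ 606 K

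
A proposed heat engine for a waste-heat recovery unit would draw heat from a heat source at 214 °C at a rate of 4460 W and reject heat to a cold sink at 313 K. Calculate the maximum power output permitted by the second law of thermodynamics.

Ẇ_max ≈ 1590 W

T_H = 214 °C → 214 + 273.15 = 487.15 K.
The second-law ceiling is the Carnot efficiency, η_max = 1 − T_C/T_H = 1 − 313.00/487.15 = 0.3575.
W_max = η_max · Q_H = 0.3575 × 4460 = 1590 W.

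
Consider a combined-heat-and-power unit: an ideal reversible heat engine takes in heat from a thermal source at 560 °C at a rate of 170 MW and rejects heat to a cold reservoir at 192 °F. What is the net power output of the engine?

Ẇ ≈ 96.13 MW

T_H = 560 °C → 560 + 273.15 = 833.15 K.
T_C = 192 °F → (192 − 32) × 5/9 = 88.89 °C = 362.04 K.
The Carnot efficiency is η = 1 − T_C/T_H = 1 − 362.04/833.15 = 0.5655.
W = η·Q_H = 0.5655 × 170 = 96.13 MW.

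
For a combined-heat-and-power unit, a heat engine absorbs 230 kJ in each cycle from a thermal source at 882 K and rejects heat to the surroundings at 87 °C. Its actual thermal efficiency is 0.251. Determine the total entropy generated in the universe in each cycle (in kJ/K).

ΔS_univ ≈ 0.2176 kJ/K

T_C = 87 °C → 87 + 273.15 = 360.15 K.
W = η·Q_H = 0.251 × 230 = 57.73 kJ, so Q_C = Q_H − W = 172.3 kJ.
Entropy balance on the reservoirs: −Q_H/T_H = -0.2608 kJ/K, +Q_C/T_C = 0.4783 kJ/K.
ΔS_univ = −Q_H/T_H + Q_C/T_C = 0.2176 kJ/K (> 0, since η = 0.251 < η_Carnot = 0.592).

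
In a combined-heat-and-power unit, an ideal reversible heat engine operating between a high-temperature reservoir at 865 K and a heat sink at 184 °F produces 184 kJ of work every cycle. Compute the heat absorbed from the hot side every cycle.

Q_H ≈ 313.7 kJ

T_C = 184 °F → (184 − 32) × 5/9 = 84.44 °C = 357.59 K.
η_rev = 1 − T_C/T_H = 1 − 357.59/865.00 = 0.5866.
Q_H = W/η = 184/0.5866 = 313.7 kJ.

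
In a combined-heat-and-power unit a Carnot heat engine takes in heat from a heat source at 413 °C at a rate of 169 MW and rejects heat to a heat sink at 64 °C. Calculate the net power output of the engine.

T_H = 413 °C → 413 + 273.15 = 686.15 K.
T_C = 64 °C → 64 + 273.15 = 337.15 K.
η_rev = 1 − T_C/T_H = 1 − 337.15/686.15 = 0.5086.
W = η·Q_H = 0.5086 × 169 = 86.0 MW.

Ẇ ≈ 86.0 MW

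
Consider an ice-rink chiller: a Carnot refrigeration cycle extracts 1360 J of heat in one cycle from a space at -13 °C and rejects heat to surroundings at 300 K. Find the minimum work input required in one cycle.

T_C = -13 °C → -13 + 273.15 = 260.15 K.
Carnot COP: COP_R = T_C/(T_H − T_C) = 260.15/39.85 = 6.5282.
W = Q_C/COP_R = 1360/6.5282 = 208.3 J.

W_in ≈ 208.3 J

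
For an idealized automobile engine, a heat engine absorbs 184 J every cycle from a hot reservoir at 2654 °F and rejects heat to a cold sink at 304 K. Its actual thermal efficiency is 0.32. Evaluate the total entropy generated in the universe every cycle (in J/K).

T_H = 2654 °F → (2654 − 32) × 5/9 = 1456.67 °C = 1729.82 K.
W = η·Q_H = 0.32 × 184 = 58.88 J, so Q_C = Q_H − W = 125.1 J.
Entropy balance on the reservoirs: −Q_H/T_H = -0.1064 J/K, +Q_C/T_C = 0.4116 J/K.
ΔS_univ = −Q_H/T_H + Q_C/T_C = 0.305 J/K (> 0, since η = 0.32 < η_Carnot = 0.824).

ΔS_univ ≈ 0.305 J/K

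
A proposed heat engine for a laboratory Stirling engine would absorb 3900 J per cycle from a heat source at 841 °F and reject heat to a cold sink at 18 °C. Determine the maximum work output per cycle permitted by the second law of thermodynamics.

T_H = 841 °F → (841 − 32) × 5/9 = 449.44 °C = 722.59 K.
T_C = 18 °C → 18 + 273.15 = 291.15 K.
By the Carnot theorem, η_max = 1 − T_C/T_H = 1 − 291.15/722.59 = 0.5971.
W_max = η_max · Q_H = 0.5971 × 3900 = 2330 J.

W_max ≈ 2330 J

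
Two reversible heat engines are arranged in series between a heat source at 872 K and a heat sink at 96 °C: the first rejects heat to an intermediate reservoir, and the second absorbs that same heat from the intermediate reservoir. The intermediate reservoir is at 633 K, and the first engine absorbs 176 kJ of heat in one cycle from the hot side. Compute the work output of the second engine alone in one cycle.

W₂ ≈ 53.3 kJ

T_C = 96 °C → 96 + 273.15 = 369.15 K.
Heat entering the second stage: Q_m = Q_H·(T_m/T_H) = 176 × 633.00/872.00 = 128 kJ.
Second-stage efficiency η₂ = 1 − T_C/T_m = 1 − 369.15/633.00 = 0.4168, so W₂ = η₂·Q_m = 53.3 kJ.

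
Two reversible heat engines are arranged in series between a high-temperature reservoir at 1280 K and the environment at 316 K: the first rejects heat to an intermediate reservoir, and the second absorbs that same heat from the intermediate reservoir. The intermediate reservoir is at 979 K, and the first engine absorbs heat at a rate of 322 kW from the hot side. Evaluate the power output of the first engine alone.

First-stage efficiency η₁ = 1 − T_m/T_H = 1 − 979.00/1280.00 = 0.2352.
W₁ = η₁·Q_H = 0.2352 × 322 = 75.7 kW.

Ẇ₁ ≈ 75.7 kW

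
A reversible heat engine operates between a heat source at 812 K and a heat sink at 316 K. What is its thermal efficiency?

Since the cycle is reversible, η = 1 − T_C/T_H = 1 − 316.00/812.00 = 0.6108.

η ≈ 0.6108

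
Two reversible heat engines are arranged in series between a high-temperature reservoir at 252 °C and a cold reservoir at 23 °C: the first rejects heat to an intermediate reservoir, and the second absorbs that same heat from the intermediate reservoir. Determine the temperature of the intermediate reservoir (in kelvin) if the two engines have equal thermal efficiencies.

T_H = 252 °C → 252 + 273.15 = 525.15 K.
T_C = 23 °C → 23 + 273.15 = 296.15 K.
Equal efficiencies require 1 − T_m/T_H = 1 − T_C/T_m, i.e. T_m/T_H = T_C/T_m, so T_m = √(T_H·T_C) = √(525.15 × 296.15) = 394.4 K.

T_m ≈ 394.4 K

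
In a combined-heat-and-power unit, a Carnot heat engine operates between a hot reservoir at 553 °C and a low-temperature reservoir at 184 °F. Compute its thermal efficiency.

T_H = 553 °C → 553 + 273.15 = 826.15 K.
T_C = 184 °F → (184 − 32) × 5/9 = 84.44 °C = 357.59 K.
η_rev = 1 − T_C/T_H = 1 − 357.59/826.15 = 0.567.

η ≈ 0.567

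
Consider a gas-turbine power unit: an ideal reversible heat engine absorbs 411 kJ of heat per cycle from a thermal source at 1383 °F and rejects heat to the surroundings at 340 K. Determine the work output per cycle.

W ≈ 274 kJ

T_H = 1383 °F → (1383 − 32) × 5/9 = 750.56 °C = 1023.71 K.
The Carnot efficiency is η = 1 − T_C/T_H = 1 − 340.00/1023.71 = 0.6679.
W = η·Q_H = 0.6679 × 411 = 274 kJ.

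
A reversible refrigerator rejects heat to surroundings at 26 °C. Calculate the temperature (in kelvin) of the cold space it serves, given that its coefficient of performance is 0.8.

T_C ≈ 133 K

T_H = 26 °C → 26 + 273.15 = 299.15 K.
COP_R = T_C/(T_H − T_C) ⇒ T_C = T_H·COP_R/(1 + COP_R) = 299.15 × 0.8/(1 + 0.8) = 133 K.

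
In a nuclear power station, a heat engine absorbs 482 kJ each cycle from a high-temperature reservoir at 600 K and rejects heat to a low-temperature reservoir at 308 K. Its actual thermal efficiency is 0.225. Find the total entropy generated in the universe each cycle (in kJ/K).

ΔS_univ ≈ 0.4095 kJ/K

W = η·Q_H = 0.225 × 482 = 108.5 kJ, so Q_C = Q_H − W = 373.6 kJ.
Entropy balance on the reservoirs: −Q_H/T_H = -0.8033 kJ/K, +Q_C/T_C = 1.213 kJ/K.
ΔS_univ = −Q_H/T_H + Q_C/T_C = 0.4095 kJ/K (> 0, since η = 0.225 < η_Carnot = 0.487).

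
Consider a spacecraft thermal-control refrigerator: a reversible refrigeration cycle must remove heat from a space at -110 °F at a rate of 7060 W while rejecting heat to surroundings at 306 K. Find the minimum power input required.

T_C = -110 °F → (-110 − 32) × 5/9 = -78.89 °C = 194.26 K.
For a reversible refrigerator, COP_R = T_C/(T_H − T_C) = 194.26/111.74 = 1.7385.
W = Q_C/COP_R = 7060/1.7385 = 4060 W.

Ẇ_in ≈ 4060 W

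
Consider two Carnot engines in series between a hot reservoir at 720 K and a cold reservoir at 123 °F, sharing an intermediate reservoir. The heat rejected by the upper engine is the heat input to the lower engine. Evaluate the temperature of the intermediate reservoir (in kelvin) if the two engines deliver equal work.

T_m ≈ 521.9 K

T_C = 123 °F → (123 − 32) × 5/9 = 50.56 °C = 323.71 K.
For reversible stages Q_m = Q_H·(T_m/T_H). Setting W₁ = Q_H(1 − T_m/T_H) equal to W₂ = Q_m(1 − T_C/T_m) = Q_H·(T_m − T_C)/T_H gives T_H − T_m = T_m − T_C, so T_m = (T_H + T_C)/2 = (720.00 + 323.71)/2 = 521.9 K.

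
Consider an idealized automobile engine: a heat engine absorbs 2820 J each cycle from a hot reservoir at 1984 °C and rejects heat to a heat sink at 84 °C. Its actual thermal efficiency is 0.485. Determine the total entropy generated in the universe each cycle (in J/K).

T_H = 1984 °C → 1984 + 273.15 = 2257.15 K.
T_C = 84 °C → 84 + 273.15 = 357.15 K.
W = η·Q_H = 0.485 × 2820 = 1368 J, so Q_C = Q_H − W = 1452 J.
The hot reservoir loses entropy Q_H/T_H = 2820/2257.15 = 1.249 J/K; the cold reservoir gains Q_C/T_C = 1452/357.15 = 4.066 J/K.
ΔS_univ = −Q_H/T_H + Q_C/T_C = 2.817 J/K (> 0, since η = 0.485 < η_Carnot = 0.842).

ΔS_univ ≈ 2.817 J/K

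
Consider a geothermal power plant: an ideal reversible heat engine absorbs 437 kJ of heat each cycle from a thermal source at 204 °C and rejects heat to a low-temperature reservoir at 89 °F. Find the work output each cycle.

W ≈ 158 kJ

T_H = 204 °C → 204 + 273.15 = 477.15 K.
T_C = 89 °F → (89 − 32) × 5/9 = 31.67 °C = 304.82 K.
Carnot efficiency: η = 1 − T_C/T_H = 1 − 304.82/477.15 = 0.3612.
W = η·Q_H = 0.3612 × 437 = 158 kJ.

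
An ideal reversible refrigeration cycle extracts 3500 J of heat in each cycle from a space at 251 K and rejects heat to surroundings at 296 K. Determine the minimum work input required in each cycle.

For a reversible refrigerator, COP_R = T_C/(T_H − T_C) = 251.00/45.00 = 5.5778.
W = Q_C/COP_R = 3500/5.5778 = 627.5 J.

W_in ≈ 627.5 J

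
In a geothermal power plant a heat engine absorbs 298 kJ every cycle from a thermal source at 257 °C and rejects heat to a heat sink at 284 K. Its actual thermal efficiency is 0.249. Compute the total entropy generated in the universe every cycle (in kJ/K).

T_H = 257 °C → 257 + 273.15 = 530.15 K.
W = η·Q_H = 0.249 × 298 = 74.20 kJ, so Q_C = Q_H − W = 223.8 kJ.
Entropy balance on the reservoirs: −Q_H/T_H = -0.5621 kJ/K, +Q_C/T_C = 0.7880 kJ/K.
ΔS_univ = −Q_H/T_H + Q_C/T_C = 0.226 kJ/K (> 0, since η = 0.249 < η_Carnot = 0.464).

ΔS_univ ≈ 0.226 kJ/K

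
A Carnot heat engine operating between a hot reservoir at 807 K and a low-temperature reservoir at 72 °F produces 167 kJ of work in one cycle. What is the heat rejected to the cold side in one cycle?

Q_C ≈ 96.4 kJ

T_C = 72 °F → (72 − 32) × 5/9 = 22.22 °C = 295.37 K.
Since the cycle is reversible, η = 1 − T_C/T_H = 1 − 295.37/807.00 = 0.6340.
Since Q_C/Q_H = T_C/T_H and Q_H = W/η, Q_C = W·T_C/(T_H − T_C) = 167 × 295.37/511.63 = 96.4 kJ.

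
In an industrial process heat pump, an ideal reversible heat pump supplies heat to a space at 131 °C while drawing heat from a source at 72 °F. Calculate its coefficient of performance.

T_H = 131 °C → 131 + 273.15 = 404.15 K.
T_C = 72 °F → (72 − 32) × 5/9 = 22.22 °C = 295.37 K.
For a reversible heat pump, COP_HP = T_H/(T_H − T_C) = 404.15/(404.15 − 295.37) = 3.715.

COP_HP ≈ 3.715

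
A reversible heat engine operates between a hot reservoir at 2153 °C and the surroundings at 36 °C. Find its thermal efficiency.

η ≈ 0.873

T_H = 2153 °C → 2153 + 273.15 = 2426.15 K.
T_C = 36 °C → 36 + 273.15 = 309.15 K.
The Carnot efficiency is η = 1 − T_C/T_H = 1 − 309.15/2426.15 = 0.873.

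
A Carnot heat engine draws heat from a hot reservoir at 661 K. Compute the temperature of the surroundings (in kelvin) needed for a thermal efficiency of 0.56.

T_C ≈ 290.8 K

From η = 1 − T_C/T_H, T_C = T_H·(1 − η) = 661.00 × (1 − 0.56) = 290.8 K.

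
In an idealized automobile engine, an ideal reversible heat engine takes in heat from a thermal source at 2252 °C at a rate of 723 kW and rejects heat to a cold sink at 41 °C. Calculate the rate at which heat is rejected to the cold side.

T_H = 2252 °C → 2252 + 273.15 = 2525.15 K.
T_C = 41 °C → 41 + 273.15 = 314.15 K.
Carnot efficiency: η = 1 − T_C/T_H = 1 − 314.15/2525.15 = 0.8756.
For a reversible cycle Q_C/Q_H = T_C/T_H, so Q_C = 723 × 314.15/2525.15 = 89.9 kW.

Q̇_C ≈ 89.9 kW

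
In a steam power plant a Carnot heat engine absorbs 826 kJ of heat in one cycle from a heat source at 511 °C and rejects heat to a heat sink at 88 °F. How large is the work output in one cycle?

T_H = 511 °C → 511 + 273.15 = 784.15 K.
T_C = 88 °F → (88 − 32) × 5/9 = 31.11 °C = 304.26 K.
η_rev = 1 − T_C/T_H = 1 − 304.26/784.15 = 0.6120.
W = η·Q_H = 0.6120 × 826 = 506 kJ.

W ≈ 506 kJ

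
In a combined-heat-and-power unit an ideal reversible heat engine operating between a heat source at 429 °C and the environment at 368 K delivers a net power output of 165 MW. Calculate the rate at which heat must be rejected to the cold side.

T_H = 429 °C → 429 + 273.15 = 702.15 K.
Carnot efficiency: η = 1 − T_C/T_H = 1 − 368.00/702.15 = 0.4759.
Since Q_C/Q_H = T_C/T_H and Q_H = W/η, Q_C = W·T_C/(T_H − T_C) = 165 × 368.00/334.15 = 182 MW.

Q̇_C ≈ 182 MW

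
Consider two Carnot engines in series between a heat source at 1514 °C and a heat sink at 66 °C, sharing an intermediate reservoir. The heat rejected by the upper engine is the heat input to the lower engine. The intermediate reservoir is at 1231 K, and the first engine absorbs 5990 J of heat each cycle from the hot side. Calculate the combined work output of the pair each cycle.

T_H = 1514 °C → 1514 + 273.15 = 1787.15 K.
T_C = 66 °C → 66 + 273.15 = 339.15 K.
Two reversible stages in series are equivalent to a single Carnot engine between T_H and T_C, so η_total = 1 − T_C/T_H = 1 − 339.15/1787.15 = 0.8102.
W_total = η_total · Q_H = 0.8102 × 5990 = 4850 J.

W_total ≈ 4850 J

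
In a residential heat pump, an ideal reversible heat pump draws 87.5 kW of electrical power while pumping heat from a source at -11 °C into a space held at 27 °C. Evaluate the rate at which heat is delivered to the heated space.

T_H = 27 °C → 27 + 273.15 = 300.15 K.
T_C = -11 °C → -11 + 273.15 = 262.15 K.
For a reversible heat pump, COP_HP = T_H/(T_H − T_C) = 300.15/38.00 = 7.8987.
Q_H = COP_HP · W = 7.8987 × 87.5 = 691 kW.

Q̇_H ≈ 691 kW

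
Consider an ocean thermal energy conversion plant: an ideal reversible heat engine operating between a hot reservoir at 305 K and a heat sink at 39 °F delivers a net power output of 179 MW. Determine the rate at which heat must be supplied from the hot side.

T_C = 39 °F → (39 − 32) × 5/9 = 3.89 °C = 277.04 K.
For a reversible engine, η = 1 − T_C/T_H = 1 − 277.04/305.00 = 0.0917.
Q_H = W/η = 179/0.0917 = 1953 MW.

Q̇_H ≈ 1953 MW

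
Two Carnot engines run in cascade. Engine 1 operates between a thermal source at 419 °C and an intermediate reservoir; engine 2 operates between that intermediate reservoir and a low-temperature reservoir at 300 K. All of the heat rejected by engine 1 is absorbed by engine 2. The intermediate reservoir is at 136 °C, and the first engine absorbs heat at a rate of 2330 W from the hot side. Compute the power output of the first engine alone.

Ẇ₁ ≈ 953 W

T_H = 419 °C → 419 + 273.15 = 692.15 K.
T_m = 136 °C → 136 + 273.15 = 409.15 K.
First-stage efficiency η₁ = 1 − T_m/T_H = 1 − 409.15/692.15 = 0.4089.
W₁ = η₁·Q_H = 0.4089 × 2330 = 953 W.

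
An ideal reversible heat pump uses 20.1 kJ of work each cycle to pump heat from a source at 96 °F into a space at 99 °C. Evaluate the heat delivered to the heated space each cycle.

Q_H ≈ 118 kJ

T_H = 99 °C → 99 + 273.15 = 372.15 K.
T_C = 96 °F → (96 − 32) × 5/9 = 35.56 °C = 308.71 K.
The Carnot heat-pump COP is COP_HP = T_H/(T_H − T_C) = 372.15/63.44 = 5.8658.
Q_H = COP_HP · W = 5.8658 × 20.1 = 118 kJ.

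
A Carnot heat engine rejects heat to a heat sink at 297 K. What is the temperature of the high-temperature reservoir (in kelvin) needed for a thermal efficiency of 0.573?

T_H ≈ 696 K

From η = 1 − T_C/T_H, solving for T_H gives T_H = T_C/(1 − η) = 297.00/(1 − 0.573) = 696 K.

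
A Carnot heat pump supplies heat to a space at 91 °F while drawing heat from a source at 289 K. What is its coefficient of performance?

T_H = 91 °F → (91 − 32) × 5/9 = 32.78 °C = 305.93 K.
Reversible heating COP: COP_HP = T_H/(T_H − T_C) = 305.93/(305.93 − 289.00) = 18.1.

COP_HP ≈ 18.1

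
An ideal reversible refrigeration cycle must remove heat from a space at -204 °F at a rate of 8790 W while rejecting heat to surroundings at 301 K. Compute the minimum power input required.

Ẇ_in ≈ 9837 W

T_C = -204 °F → (-204 − 32) × 5/9 = -131.11 °C = 142.04 K.
Carnot COP: COP_R = T_C/(T_H − T_C) = 142.04/158.96 = 0.8935.
W = Q_C/COP_R = 8790/0.8935 = 9837 W.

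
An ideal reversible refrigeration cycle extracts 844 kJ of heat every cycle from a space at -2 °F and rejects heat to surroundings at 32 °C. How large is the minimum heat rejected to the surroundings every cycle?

T_H = 32 °C → 32 + 273.15 = 305.15 K.
T_C = -2 °F → (-2 − 32) × 5/9 = -18.89 °C = 254.26 K.
For a reversible cycle Q_H/Q_C = T_H/T_C, so Q_H = Q_C·T_H/T_C = 844 × 305.15/254.26 = 1010 kJ.

Q_H ≈ 1010 kJ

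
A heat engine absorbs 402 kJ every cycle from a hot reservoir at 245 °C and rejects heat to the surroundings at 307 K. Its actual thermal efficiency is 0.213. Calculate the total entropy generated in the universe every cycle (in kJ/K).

ΔS_univ ≈ 0.255 kJ/K

T_H = 245 °C → 245 + 273.15 = 518.15 K.
W = η·Q_H = 0.213 × 402 = 85.63 kJ, so Q_C = Q_H − W = 316.4 kJ.
Reservoir entropy changes: ΔS_H = −Q_H/T_H = −402/518.15 = -0.7758 kJ/K and ΔS_C = +Q_C/T_C = 316.4/307.00 = 1.031 kJ/K.
ΔS_univ = −Q_H/T_H + Q_C/T_C = 0.255 kJ/K (> 0, since η = 0.213 < η_Carnot = 0.408).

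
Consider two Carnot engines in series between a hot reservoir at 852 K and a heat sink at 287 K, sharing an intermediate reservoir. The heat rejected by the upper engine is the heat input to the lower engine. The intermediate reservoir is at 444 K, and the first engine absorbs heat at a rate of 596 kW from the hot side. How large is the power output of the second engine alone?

Ẇ₂ ≈ 110 kW

Heat entering the second stage: Q_m = Q_H·(T_m/T_H) = 596 × 444.00/852.00 = 311 kW.
Second-stage efficiency η₂ = 1 − T_C/T_m = 1 − 287.00/444.00 = 0.3536, so W₂ = η₂·Q_m = 110 kW.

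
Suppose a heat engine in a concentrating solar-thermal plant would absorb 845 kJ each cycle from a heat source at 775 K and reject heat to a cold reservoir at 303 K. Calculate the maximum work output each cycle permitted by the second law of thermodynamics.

W_max ≈ 515 kJ

The upper bound on efficiency is η_max = 1 − T_C/T_H = 1 − 303.00/775.00 = 0.6090.
W_max = η_max · Q_H = 0.6090 × 845 = 515 kJ.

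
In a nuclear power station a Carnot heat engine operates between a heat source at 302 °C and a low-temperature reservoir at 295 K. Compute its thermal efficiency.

T_H = 302 °C → 302 + 273.15 = 575.15 K.
The Carnot efficiency is η = 1 − T_C/T_H = 1 − 295.00/575.15 = 0.487.

η ≈ 0.487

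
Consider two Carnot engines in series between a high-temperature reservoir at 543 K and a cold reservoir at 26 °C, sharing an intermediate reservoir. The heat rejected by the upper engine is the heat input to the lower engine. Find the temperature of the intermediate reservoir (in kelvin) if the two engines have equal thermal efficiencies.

T_C = 26 °C → 26 + 273.15 = 299.15 K.
Equal efficiencies require 1 − T_m/T_H = 1 − T_C/T_m, i.e. T_m/T_H = T_C/T_m, so T_m = √(T_H·T_C) = √(543.00 × 299.15) = 403 K.

T_m ≈ 403 K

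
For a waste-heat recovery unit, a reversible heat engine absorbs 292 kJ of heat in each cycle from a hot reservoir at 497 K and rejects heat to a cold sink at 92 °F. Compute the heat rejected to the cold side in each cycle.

T_C = 92 °F → (92 − 32) × 5/9 = 33.33 °C = 306.48 K.
Carnot efficiency: η = 1 − T_C/T_H = 1 − 306.48/497.00 = 0.3833.
For a reversible cycle Q_C/Q_H = T_C/T_H, so Q_C = 292 × 306.48/497.00 = 180 kJ.

Q_C ≈ 180 kJ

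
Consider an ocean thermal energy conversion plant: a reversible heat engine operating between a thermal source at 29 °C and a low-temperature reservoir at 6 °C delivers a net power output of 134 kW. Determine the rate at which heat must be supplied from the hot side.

T_H = 29 °C → 29 + 273.15 = 302.15 K.
T_C = 6 °C → 6 + 273.15 = 279.15 K.
Carnot efficiency: η = 1 − T_C/T_H = 1 − 279.15/302.15 = 0.0761.
Q_H = W/η = 134/0.0761 = 1760 kW.

Q̇_H ≈ 1760 kW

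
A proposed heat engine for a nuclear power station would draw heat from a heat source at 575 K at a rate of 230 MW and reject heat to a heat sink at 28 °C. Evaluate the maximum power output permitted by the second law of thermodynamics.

Ẇ_max ≈ 110 MW

T_C = 28 °C → 28 + 273.15 = 301.15 K.
The second-law ceiling is the Carnot efficiency, η_max = 1 − T_C/T_H = 1 − 301.15/575.00 = 0.4763.
W_max = η_max · Q_H = 0.4763 × 230 = 110 MW.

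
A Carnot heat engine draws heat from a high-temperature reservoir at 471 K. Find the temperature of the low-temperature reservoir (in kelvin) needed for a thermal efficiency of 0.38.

T_C ≈ 292 K

From η = 1 − T_C/T_H, T_C = T_H·(1 − η) = 471.00 × (1 − 0.38) = 292 K.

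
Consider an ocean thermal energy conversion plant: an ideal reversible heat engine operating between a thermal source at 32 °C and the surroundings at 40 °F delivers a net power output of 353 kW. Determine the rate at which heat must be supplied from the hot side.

T_H = 32 °C → 32 + 273.15 = 305.15 K.
T_C = 40 °F → (40 − 32) × 5/9 = 4.44 °C = 277.59 K.
Carnot efficiency: η = 1 − T_C/T_H = 1 − 277.59/305.15 = 0.0903.
Q_H = W/η = 353/0.0903 = 3910 kW.

Q̇_H ≈ 3910 kW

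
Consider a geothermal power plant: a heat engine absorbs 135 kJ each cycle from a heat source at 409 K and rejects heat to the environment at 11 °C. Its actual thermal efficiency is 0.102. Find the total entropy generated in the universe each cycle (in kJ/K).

ΔS_univ ≈ 0.09657 kJ/K

T_C = 11 °C → 11 + 273.15 = 284.15 K.
W = η·Q_H = 0.102 × 135 = 13.77 kJ, so Q_C = Q_H − W = 121.2 kJ.
The hot reservoir loses entropy Q_H/T_H = 135/409.00 = 0.3301 kJ/K; the cold reservoir gains Q_C/T_C = 121.2/284.15 = 0.4266 kJ/K.
ΔS_univ = −Q_H/T_H + Q_C/T_C = 0.09657 kJ/K (> 0, since η = 0.102 < η_Carnot = 0.305).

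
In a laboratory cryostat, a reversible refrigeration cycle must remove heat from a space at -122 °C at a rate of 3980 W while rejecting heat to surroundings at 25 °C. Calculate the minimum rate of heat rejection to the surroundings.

T_H = 25 °C → 25 + 273.15 = 298.15 K.
T_C = -122 °C → -122 + 273.15 = 151.15 K.
For a reversible cycle Q_H/Q_C = T_H/T_C, so Q_H = Q_C·T_H/T_C = 3980 × 298.15/151.15 = 7851 W.

Q̇_H ≈ 7851 W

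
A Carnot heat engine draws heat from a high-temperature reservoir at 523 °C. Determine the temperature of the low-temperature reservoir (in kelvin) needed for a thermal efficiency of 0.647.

T_C ≈ 281.0 K

T_H = 523 °C → 523 + 273.15 = 796.15 K.
From η = 1 − T_C/T_H, T_C = T_H·(1 − η) = 796.15 × (1 − 0.647) = 281.0 K.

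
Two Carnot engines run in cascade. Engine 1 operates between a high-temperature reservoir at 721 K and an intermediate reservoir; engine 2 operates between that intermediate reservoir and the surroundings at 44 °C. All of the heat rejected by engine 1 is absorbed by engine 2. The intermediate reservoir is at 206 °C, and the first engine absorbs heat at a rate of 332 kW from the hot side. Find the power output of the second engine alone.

Ẇ₂ ≈ 74.60 kW

T_C = 44 °C → 44 + 273.15 = 317.15 K.
T_m = 206 °C → 206 + 273.15 = 479.15 K.
Heat entering the second stage: Q_m = Q_H·(T_m/T_H) = 332 × 479.15/721.00 = 220.6 kW.
Second-stage efficiency η₂ = 1 − T_C/T_m = 1 − 317.15/479.15 = 0.3381, so W₂ = η₂·Q_m = 74.60 kW.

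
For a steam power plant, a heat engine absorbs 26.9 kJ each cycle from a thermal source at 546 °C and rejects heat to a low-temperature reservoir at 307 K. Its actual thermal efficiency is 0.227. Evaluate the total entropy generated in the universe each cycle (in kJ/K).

ΔS_univ ≈ 0.03489 kJ/K

T_H = 546 °C → 546 + 273.15 = 819.15 K.
W = η·Q_H = 0.227 × 26.9 = 6.106 kJ, so Q_C = Q_H − W = 20.79 kJ.
Reservoir entropy changes: ΔS_H = −Q_H/T_H = −26.9/819.15 = -0.03284 kJ/K and ΔS_C = +Q_C/T_C = 20.79/307.00 = 0.06773 kJ/K.
ΔS_univ = −Q_H/T_H + Q_C/T_C = 0.03489 kJ/K (> 0, since η = 0.227 < η_Carnot = 0.625).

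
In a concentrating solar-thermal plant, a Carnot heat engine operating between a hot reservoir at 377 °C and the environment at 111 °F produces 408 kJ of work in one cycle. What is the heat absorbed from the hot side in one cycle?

T_H = 377 °C → 377 + 273.15 = 650.15 K.
T_C = 111 °F → (111 − 32) × 5/9 = 43.89 °C = 317.04 K.
η_rev = 1 − T_C/T_H = 1 − 317.04/650.15 = 0.5124.
Q_H = W/η = 408/0.5124 = 796 kJ.

Q_H ≈ 796 kJ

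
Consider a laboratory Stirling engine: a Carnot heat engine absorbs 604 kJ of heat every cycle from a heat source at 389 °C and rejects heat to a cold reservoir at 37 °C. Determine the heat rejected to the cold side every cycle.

Q_C ≈ 283 kJ

T_H = 389 °C → 389 + 273.15 = 662.15 K.
T_C = 37 °C → 37 + 273.15 = 310.15 K.
Since the cycle is reversible, η = 1 − T_C/T_H = 1 − 310.15/662.15 = 0.5316.
For a reversible cycle Q_C/Q_H = T_C/T_H, so Q_C = 604 × 310.15/662.15 = 283 kJ.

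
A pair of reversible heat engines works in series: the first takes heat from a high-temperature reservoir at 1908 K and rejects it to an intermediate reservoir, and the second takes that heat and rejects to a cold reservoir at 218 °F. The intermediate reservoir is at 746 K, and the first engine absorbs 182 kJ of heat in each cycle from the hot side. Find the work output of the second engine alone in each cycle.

T_C = 218 °F → (218 − 32) × 5/9 = 103.33 °C = 376.48 K.
Heat entering the second stage: Q_m = Q_H·(T_m/T_H) = 182 × 746.00/1908.00 = 71.2 kJ.
Second-stage efficiency η₂ = 1 − T_C/T_m = 1 − 376.48/746.00 = 0.4953, so W₂ = η₂·Q_m = 35.2 kJ.

W₂ ≈ 35.2 kJ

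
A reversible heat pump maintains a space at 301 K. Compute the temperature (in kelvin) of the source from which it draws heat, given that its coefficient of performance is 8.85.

COP_HP = T_H/(T_H − T_C) ⇒ T_C = T_H·(COP_HP − 1)/COP_HP = 301.00 × (8.85 − 1)/8.85 = 267 K.

T_C ≈ 267 K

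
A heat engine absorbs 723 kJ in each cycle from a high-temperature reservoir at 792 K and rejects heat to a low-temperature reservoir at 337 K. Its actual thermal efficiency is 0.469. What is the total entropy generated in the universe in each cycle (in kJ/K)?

ΔS_univ ≈ 0.2263 kJ/K

W = η·Q_H = 0.469 × 723 = 339.1 kJ, so Q_C = Q_H − W = 383.9 kJ.
Reservoir entropy changes: ΔS_H = −Q_H/T_H = −723/792.00 = -0.9129 kJ/K and ΔS_C = +Q_C/T_C = 383.9/337.00 = 1.139 kJ/K.
ΔS_univ = −Q_H/T_H + Q_C/T_C = 0.2263 kJ/K (> 0, since η = 0.469 < η_Carnot = 0.574).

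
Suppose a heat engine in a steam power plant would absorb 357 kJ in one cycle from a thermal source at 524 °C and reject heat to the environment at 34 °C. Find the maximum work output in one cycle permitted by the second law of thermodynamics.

W_max ≈ 219 kJ

T_H = 524 °C → 524 + 273.15 = 797.15 K.
T_C = 34 °C → 34 + 273.15 = 307.15 K.
No engine can exceed the Carnot limit: η_max = 1 − T_C/T_H = 1 − 307.15/797.15 = 0.6147.
W_max = η_max · Q_H = 0.6147 × 357 = 219 kJ.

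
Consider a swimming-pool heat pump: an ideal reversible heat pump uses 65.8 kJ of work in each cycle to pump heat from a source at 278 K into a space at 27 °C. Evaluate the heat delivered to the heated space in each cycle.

T_H = 27 °C → 27 + 273.15 = 300.15 K.
Reversible heating COP: COP_HP = T_H/(T_H − T_C) = 300.15/22.15 = 13.5508.
Q_H = COP_HP · W = 13.5508 × 65.8 = 892 kJ.

Q_H ≈ 892 kJ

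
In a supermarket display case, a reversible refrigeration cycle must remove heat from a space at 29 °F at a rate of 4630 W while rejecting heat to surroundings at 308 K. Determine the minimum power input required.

T_C = 29 °F → (29 − 32) × 5/9 = -1.67 °C = 271.48 K.
For a reversible refrigerator, COP_R = T_C/(T_H − T_C) = 271.48/36.52 = 7.4345.
W = Q_C/COP_R = 4630/7.4345 = 622.8 W.

Ẇ_in ≈ 622.8 W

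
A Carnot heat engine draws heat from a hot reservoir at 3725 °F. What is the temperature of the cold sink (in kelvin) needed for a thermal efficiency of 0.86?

T_C ≈ 325 K

T_H = 3725 °F → (3725 − 32) × 5/9 = 2051.67 °C = 2324.82 K.
From η = 1 − T_C/T_H, T_C = T_H·(1 − η) = 2324.82 × (1 − 0.86) = 325 K.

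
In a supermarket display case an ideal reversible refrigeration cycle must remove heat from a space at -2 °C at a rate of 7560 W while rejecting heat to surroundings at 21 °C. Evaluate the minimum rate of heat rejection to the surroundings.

Q̇_H ≈ 8200 W

T_H = 21 °C → 21 + 273.15 = 294.15 K.
T_C = -2 °C → -2 + 273.15 = 271.15 K.
For a reversible cycle Q_H/Q_C = T_H/T_C, so Q_H = Q_C·T_H/T_C = 7560 × 294.15/271.15 = 8200 W.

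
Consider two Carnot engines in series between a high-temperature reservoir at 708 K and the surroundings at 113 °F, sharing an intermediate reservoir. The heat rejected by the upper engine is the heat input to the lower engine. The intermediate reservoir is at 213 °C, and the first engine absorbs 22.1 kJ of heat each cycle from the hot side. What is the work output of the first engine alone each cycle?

W₁ ≈ 6.92 kJ

T_C = 113 °F → (113 − 32) × 5/9 = 45.00 °C = 318.15 K.
T_m = 213 °C → 213 + 273.15 = 486.15 K.
First-stage efficiency η₁ = 1 − T_m/T_H = 1 − 486.15/708.00 = 0.3133.
W₁ = η₁·Q_H = 0.3133 × 22.1 = 6.92 kJ.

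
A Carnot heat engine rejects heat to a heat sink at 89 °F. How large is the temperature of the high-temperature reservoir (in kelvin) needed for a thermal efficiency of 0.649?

T_H ≈ 868 K

T_C = 89 °F → (89 − 32) × 5/9 = 31.67 °C = 304.82 K.
From η = 1 − T_C/T_H, solving for T_H gives T_H = T_C/(1 − η) = 304.82/(1 − 0.649) = 868 K.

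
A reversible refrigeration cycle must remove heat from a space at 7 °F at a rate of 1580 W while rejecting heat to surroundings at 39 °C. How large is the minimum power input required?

Ẇ_in ≈ 322 W

T_H = 39 °C → 39 + 273.15 = 312.15 K.
T_C = 7 °F → (7 − 32) × 5/9 = -13.89 °C = 259.26 K.
Carnot COP: COP_R = T_C/(T_H − T_C) = 259.26/52.89 = 4.9020.
W = Q_C/COP_R = 1580/4.9020 = 322 W.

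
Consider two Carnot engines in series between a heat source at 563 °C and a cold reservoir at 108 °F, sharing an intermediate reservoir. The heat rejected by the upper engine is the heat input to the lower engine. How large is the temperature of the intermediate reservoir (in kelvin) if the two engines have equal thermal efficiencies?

T_H = 563 °C → 563 + 273.15 = 836.15 K.
T_C = 108 °F → (108 − 32) × 5/9 = 42.22 °C = 315.37 K.
Equal efficiencies require 1 − T_m/T_H = 1 − T_C/T_m, i.e. T_m/T_H = T_C/T_m, so T_m = √(T_H·T_C) = √(836.15 × 315.37) = 513.5 K.

T_m ≈ 513.5 K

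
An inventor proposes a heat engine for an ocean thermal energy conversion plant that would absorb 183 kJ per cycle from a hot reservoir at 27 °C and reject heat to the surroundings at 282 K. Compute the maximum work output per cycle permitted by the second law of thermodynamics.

W_max ≈ 11.1 kJ

T_H = 27 °C → 27 + 273.15 = 300.15 K.
By the Carnot theorem, η_max = 1 − T_C/T_H = 1 − 282.00/300.15 = 0.0605.
W_max = η_max · Q_H = 0.0605 × 183 = 11.1 kJ.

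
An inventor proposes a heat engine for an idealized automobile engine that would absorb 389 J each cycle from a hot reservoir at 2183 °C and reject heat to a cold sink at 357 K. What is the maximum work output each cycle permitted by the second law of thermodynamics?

W_max ≈ 332.5 J

T_H = 2183 °C → 2183 + 273.15 = 2456.15 K.
The upper bound on efficiency is η_max = 1 − T_C/T_H = 1 − 357.00/2456.15 = 0.8547.
W_max = η_max · Q_H = 0.8547 × 389 = 332.5 J.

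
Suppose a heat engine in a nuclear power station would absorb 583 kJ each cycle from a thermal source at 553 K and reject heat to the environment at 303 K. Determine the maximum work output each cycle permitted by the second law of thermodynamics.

The second-law ceiling is the Carnot efficiency, η_max = 1 − T_C/T_H = 1 − 303.00/553.00 = 0.4521.
W_max = η_max · Q_H = 0.4521 × 583 = 264 kJ.

W_max ≈ 264 kJ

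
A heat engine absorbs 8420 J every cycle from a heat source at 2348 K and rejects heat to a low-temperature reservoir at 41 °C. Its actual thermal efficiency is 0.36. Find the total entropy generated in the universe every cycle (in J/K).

ΔS_univ ≈ 13.6 J/K

T_C = 41 °C → 41 + 273.15 = 314.15 K.
W = η·Q_H = 0.36 × 8420 = 3031 J, so Q_C = Q_H − W = 5389 J.
The hot reservoir loses entropy Q_H/T_H = 8420/2348.00 = 3.586 J/K; the cold reservoir gains Q_C/T_C = 5389/314.15 = 17.15 J/K.
ΔS_univ = −Q_H/T_H + Q_C/T_C = 13.6 J/K (> 0, since η = 0.36 < η_Carnot = 0.866).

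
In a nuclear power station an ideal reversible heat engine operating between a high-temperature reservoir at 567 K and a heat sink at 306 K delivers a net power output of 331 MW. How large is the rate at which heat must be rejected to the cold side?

Q̇_C ≈ 388 MW

Carnot efficiency: η = 1 − T_C/T_H = 1 − 306.00/567.00 = 0.4603.
Since Q_C/Q_H = T_C/T_H and Q_H = W/η, Q_C = W·T_C/(T_H − T_C) = 331 × 306.00/261.00 = 388 MW.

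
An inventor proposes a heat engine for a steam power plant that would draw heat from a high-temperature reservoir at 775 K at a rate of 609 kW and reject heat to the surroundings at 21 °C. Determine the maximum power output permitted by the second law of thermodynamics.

Ẇ_max ≈ 377.9 kW

T_C = 21 °C → 21 + 273.15 = 294.15 K.
By the Carnot theorem, η_max = 1 − T_C/T_H = 1 − 294.15/775.00 = 0.6205.
W_max = η_max · Q_H = 0.6205 × 609 = 377.9 kW.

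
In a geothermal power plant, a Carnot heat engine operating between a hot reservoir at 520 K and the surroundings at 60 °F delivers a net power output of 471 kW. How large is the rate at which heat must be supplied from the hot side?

Q̇_H ≈ 1059 kW

T_C = 60 °F → (60 − 32) × 5/9 = 15.56 °C = 288.71 K.
Since the cycle is reversible, η = 1 − T_C/T_H = 1 − 288.71/520.00 = 0.4448.
Q_H = W/η = 471/0.4448 = 1059 kW.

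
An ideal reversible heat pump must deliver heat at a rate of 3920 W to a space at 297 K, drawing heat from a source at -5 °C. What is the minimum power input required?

Ẇ_in ≈ 381 W

T_C = -5 °C → -5 + 273.15 = 268.15 K.
COP_HP = T_H/(T_H − T_C) = 297.00/28.85 = 10.2946.
W = Q_H/COP_HP = 3920/10.2946 = 381 W.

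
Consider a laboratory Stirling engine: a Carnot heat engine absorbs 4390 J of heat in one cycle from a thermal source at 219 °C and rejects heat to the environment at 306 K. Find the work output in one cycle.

T_H = 219 °C → 219 + 273.15 = 492.15 K.
For a reversible engine, η = 1 − T_C/T_H = 1 − 306.00/492.15 = 0.3782.
W = η·Q_H = 0.3782 × 4390 = 1660 J.

W ≈ 1660 J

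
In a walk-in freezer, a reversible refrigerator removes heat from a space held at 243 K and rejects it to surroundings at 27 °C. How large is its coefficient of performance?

T_H = 27 °C → 27 + 273.15 = 300.15 K.
Carnot COP: COP_R = T_C/(T_H − T_C) = 243.00/(300.15 − 243.00) = 4.25.

COP_R ≈ 4.25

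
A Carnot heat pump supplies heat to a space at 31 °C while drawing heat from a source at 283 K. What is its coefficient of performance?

T_H = 31 °C → 31 + 273.15 = 304.15 K.
The Carnot heat-pump COP is COP_HP = T_H/(T_H − T_C) = 304.15/(304.15 − 283.00) = 14.38.

COP_HP ≈ 14.38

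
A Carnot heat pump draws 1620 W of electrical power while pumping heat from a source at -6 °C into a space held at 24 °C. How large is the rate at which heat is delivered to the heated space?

T_H = 24 °C → 24 + 273.15 = 297.15 K.
T_C = -6 °C → -6 + 273.15 = 267.15 K.
For a reversible heat pump, COP_HP = T_H/(T_H − T_C) = 297.15/30.00 = 9.9050.
Q_H = COP_HP · W = 9.9050 × 1620 = 16050 W.

Q̇_H ≈ 16050 W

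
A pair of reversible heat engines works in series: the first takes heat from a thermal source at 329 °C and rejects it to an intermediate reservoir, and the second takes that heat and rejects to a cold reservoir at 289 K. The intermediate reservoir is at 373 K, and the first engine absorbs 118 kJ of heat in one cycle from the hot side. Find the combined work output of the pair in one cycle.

T_H = 329 °C → 329 + 273.15 = 602.15 K.
Two reversible stages in series are equivalent to a single Carnot engine between T_H and T_C, so η_total = 1 − T_C/T_H = 1 − 289.00/602.15 = 0.5201.
W_total = η_total · Q_H = 0.5201 × 118 = 61.4 kJ.

W_total ≈ 61.4 kJ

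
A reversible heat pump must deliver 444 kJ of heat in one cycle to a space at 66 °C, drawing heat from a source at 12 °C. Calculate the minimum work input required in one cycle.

W_in ≈ 70.7 kJ

T_H = 66 °C → 66 + 273.15 = 339.15 K.
T_C = 12 °C → 12 + 273.15 = 285.15 K.
Reversible heating COP: COP_HP = T_H/(T_H − T_C) = 339.15/54.00 = 6.2806.
W = Q_H/COP_HP = 444/6.2806 = 70.7 kJ.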